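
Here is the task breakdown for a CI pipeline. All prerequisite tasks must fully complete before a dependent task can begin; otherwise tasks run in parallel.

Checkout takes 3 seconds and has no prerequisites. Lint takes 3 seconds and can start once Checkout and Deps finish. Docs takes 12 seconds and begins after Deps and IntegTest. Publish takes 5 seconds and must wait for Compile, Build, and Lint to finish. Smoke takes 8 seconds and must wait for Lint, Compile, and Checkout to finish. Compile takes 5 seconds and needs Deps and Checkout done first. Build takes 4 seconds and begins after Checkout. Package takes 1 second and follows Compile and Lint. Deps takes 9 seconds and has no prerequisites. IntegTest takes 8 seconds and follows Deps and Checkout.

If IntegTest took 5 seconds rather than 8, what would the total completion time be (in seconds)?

26

Critical path before the change: Deps→IntegTest→Docs = 9+8+12 = 29 giving 29 seconds.
IntegTest lies on that path, so at 5 seconds the path becomes 26 seconds.
That remains the longest chain; total 26 seconds.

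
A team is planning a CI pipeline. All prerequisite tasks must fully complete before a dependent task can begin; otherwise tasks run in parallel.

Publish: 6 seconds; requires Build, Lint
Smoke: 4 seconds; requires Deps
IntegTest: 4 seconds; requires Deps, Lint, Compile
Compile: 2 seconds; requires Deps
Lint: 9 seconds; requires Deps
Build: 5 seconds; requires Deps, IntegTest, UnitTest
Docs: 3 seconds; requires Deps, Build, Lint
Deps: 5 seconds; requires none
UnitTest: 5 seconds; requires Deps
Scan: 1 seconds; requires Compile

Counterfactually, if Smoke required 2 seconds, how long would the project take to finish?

Actual critical path: Deps→Lint→IntegTest→Build→Publish = 5+9+4+5+6 = 29 ⇒ 29 seconds.
Smoke is off the critical path — its longest chain is 9 seconds, giving 20 of slack.
No other chain overtakes it, so the finish is 29 seconds.

29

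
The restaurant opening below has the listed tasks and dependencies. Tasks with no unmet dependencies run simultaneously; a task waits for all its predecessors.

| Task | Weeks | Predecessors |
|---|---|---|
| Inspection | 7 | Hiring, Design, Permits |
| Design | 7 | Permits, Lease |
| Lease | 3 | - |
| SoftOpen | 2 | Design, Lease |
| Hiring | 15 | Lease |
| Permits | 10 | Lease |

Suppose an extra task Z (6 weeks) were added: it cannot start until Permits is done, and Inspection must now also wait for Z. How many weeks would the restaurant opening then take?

27

Originally the restaurant opening takes 27 weeks.
With Z inserted, Inspection now waits for max(Hiring, Design, Permits, Z).
New critical path: Lease→Permits→Design→Inspection = 3+10+7+7 = 27 ⇒ 27 weeks.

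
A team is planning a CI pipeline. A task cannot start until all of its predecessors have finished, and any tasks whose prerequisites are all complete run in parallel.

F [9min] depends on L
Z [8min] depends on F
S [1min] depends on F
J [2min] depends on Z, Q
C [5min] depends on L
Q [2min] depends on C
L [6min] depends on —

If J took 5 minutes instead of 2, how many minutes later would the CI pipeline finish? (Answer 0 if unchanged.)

3

Critical path before the change: L→F→Z→J = 6+9+8+2 = 25 giving 25 minutes.
Since J is critical, the +3 change carries straight to that chain (now 28 minutes).
The critical path is still L→F→Z→J; finish is now 28 minutes.
Change in finish: 28 − 25 = +3 minutes.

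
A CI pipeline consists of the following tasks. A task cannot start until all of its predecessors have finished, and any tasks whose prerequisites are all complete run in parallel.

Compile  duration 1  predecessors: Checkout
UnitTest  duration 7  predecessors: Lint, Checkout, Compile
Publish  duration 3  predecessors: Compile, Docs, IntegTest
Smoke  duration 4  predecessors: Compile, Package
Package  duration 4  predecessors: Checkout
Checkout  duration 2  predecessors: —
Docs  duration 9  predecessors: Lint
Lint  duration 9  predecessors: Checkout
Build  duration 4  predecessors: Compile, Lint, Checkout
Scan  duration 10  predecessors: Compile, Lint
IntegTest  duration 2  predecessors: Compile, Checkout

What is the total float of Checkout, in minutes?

Checkout→Lint→Docs→Publish = 2+9+9+3 = 23 sets the makespan at 23 minutes.
Longest path through Checkout: 23 minutes (earliest finish 2, latest finish 2).
Slack of Checkout = 0 − 0 = 0 minutes.

0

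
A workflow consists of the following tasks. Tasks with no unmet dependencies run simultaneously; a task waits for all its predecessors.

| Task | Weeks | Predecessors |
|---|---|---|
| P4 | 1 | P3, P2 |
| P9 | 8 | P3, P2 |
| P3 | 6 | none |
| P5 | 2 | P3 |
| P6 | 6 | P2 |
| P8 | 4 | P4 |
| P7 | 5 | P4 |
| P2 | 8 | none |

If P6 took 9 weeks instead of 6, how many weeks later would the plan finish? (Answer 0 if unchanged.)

1

The binding path is P2→P9 = 8+8 = 16; finish at 16 weeks.
The longest path through P6 is only 14 weeks, so P6 has float 2.
New critical path: P2→P6 = 8+9 = 17 ⇒ 17 weeks.
Change in finish: 17 − 16 = +1 weeks.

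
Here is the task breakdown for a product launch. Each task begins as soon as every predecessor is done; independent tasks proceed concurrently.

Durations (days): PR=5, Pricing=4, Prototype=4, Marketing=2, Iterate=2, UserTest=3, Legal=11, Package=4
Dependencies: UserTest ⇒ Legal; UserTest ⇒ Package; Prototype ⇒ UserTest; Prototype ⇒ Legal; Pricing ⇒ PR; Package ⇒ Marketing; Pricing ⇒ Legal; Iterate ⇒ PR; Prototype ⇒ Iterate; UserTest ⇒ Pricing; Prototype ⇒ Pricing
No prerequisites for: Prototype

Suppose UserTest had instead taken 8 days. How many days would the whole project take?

27

Critical path before the change: Prototype→UserTest→Pricing→Legal = 4+3+4+11 = 22 giving 22 days.
UserTest lies on that path, so at 8 days the path becomes 27 days.
That remains the longest chain; total 27 days.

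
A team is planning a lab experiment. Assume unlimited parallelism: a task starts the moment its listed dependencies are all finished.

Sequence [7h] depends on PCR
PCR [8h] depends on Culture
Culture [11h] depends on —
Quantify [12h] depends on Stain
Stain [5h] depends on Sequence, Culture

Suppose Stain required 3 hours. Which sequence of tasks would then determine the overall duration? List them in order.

Culture, PCR, Sequence, Stain, Quantify

Critical path before the change: Culture→PCR→Sequence→Stain→Quantify = 11+8+7+5+12 = 43 giving 43 hours.
Since Stain is critical, the -2 change carries straight to that chain (now 41 hours).
The critical path is still Culture→PCR→Sequence→Stain→Quantify; finish is now 41 hours.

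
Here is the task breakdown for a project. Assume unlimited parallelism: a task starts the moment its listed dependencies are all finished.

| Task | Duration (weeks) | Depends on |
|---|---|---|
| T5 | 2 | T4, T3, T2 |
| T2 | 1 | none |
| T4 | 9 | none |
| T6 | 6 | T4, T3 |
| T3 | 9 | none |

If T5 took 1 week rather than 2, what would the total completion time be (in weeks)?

Actual critical path: T3→T6 = 9+6 = 15 ⇒ 15 weeks.
The longest path through T5 is only 11 weeks, so T5 has float 4.
The critical path is still T3→T6; finish is now 15 weeks.

15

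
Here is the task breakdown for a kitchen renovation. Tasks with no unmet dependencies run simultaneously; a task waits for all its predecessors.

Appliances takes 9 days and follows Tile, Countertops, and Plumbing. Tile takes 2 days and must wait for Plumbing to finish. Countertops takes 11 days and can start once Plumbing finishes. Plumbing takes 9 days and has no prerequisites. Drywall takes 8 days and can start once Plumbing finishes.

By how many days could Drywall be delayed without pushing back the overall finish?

Plumbing→Countertops→Appliances = 9+11+9 = 29 sets the makespan at 29 days.
Longest path through Drywall: 17 days (earliest finish 17, latest finish 29).
Slack of Drywall = 21 − 9 = 12 days.

12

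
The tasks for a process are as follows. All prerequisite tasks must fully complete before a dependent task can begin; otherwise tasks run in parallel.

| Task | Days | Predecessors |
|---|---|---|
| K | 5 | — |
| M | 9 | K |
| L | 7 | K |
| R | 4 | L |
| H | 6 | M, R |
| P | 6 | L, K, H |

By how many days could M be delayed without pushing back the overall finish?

2

The longest chain is K→L→R→H→P = 5+7+4+6+6 = 28; overall finish 28 days.
M finishes as early as 14 and must finish by 16.
Slack of M = 7 − 5 = 2 days.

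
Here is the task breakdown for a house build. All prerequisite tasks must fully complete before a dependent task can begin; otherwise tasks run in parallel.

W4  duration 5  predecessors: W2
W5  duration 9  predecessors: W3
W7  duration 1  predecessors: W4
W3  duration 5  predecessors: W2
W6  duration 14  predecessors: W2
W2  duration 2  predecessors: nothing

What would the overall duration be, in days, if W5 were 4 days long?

16

The binding path is W2→W3→W5 = 2+5+9 = 16; finish at 16 days.
W5 lies on that path, so at 4 days the path becomes 11 days.
New critical path: W2→W6 = 2+14 = 16 ⇒ 16 days.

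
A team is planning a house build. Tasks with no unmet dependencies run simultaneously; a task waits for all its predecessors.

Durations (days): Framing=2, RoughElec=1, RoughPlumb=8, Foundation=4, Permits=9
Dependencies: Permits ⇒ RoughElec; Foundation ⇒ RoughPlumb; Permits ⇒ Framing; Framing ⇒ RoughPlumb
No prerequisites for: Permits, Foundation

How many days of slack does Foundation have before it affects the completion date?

Permits→Framing→RoughPlumb = 9+2+8 = 19 sets the makespan at 19 days.
The longest chain containing Foundation totals 12 days.
So Foundation can slip 11 − 4 = 7 days.

7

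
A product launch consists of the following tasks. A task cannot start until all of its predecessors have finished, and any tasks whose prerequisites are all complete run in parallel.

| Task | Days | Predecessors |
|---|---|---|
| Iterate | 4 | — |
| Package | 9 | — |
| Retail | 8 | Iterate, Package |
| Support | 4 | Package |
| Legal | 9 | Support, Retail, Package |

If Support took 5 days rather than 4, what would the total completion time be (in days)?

26

Actual critical path: Package→Retail→Legal = 9+8+9 = 26 ⇒ 26 days.
Support has 4 days of float (longest path through it is 22).
The critical path is still Package→Retail→Legal; finish is now 26 days.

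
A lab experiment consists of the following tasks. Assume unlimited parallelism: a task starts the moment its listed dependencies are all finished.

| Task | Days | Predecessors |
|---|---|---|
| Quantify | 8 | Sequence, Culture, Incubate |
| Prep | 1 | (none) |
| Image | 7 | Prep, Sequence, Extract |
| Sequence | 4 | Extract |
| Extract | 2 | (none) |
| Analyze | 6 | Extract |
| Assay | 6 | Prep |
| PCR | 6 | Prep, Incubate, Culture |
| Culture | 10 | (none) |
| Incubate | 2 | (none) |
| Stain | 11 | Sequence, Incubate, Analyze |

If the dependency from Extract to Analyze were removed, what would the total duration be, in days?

18

Original critical path: Extract→Analyze→Stain = 2+6+11 = 19 ⇒ 19 days.
Without Extract→Analyze, Analyze's earliest start moves from 2 to 0.
New critical path: Culture→Quantify = 10+8 = 18 ⇒ 18 days.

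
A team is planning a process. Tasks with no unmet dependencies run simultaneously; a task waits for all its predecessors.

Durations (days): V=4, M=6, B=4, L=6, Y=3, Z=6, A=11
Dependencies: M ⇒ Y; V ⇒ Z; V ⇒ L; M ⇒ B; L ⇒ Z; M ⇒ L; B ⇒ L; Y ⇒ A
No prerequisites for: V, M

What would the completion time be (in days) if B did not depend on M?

With the dependency in place, M→B→L→Z = 6+4+6+6 = 22 sets the finish at 22 days.
Without M→B, B's earliest start moves from 6 to 0.
The longest chain is now M→Y→A = 6+3+11 = 20, so the project takes 20 days.

20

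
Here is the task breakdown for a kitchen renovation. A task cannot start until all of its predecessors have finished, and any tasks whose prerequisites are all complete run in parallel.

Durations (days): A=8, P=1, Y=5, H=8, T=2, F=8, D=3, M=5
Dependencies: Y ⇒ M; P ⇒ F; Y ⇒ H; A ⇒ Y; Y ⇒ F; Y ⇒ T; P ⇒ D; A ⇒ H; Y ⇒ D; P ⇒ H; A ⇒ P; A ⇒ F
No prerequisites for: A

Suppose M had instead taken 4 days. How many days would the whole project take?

21

Baseline: A→Y→H = 8+5+8 = 21 → 21 days.
The longest path through M is only 18 days, so M has float 3.
The critical path is still A→Y→H; finish is now 21 days.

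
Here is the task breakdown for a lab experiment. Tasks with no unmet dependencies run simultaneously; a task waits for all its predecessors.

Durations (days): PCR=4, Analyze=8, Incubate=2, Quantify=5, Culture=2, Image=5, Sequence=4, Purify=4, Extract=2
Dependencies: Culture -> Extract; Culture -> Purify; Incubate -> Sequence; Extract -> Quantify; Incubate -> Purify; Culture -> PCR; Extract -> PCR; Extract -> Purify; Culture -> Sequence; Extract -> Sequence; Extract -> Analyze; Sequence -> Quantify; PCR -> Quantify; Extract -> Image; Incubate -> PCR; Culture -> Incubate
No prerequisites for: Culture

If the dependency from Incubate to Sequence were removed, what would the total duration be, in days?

13

Before: longest chain Culture→Incubate→PCR→Quantify = 2+2+4+5 = 13, finish 13.
Dropping Incubate→Sequence doesn't change Sequence's earliest start (4); another predecessor still binds.
The longest chain is now Culture→Incubate→PCR→Quantify = 2+2+4+5 = 13, so the schedule takes 13 days.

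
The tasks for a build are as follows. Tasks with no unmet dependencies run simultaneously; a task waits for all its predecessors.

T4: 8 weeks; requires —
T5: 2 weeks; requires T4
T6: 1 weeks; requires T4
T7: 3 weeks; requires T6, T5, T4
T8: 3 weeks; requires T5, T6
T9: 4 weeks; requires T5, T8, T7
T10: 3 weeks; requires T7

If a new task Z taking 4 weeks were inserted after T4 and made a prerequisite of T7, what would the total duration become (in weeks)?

Originally the job takes 17 weeks.
With Z inserted, T7 now waits for max(T6, T5, T4, Z).
New critical path: T4→Z→T7→T9 = 8+4+3+4 = 19 ⇒ 19 weeks.

19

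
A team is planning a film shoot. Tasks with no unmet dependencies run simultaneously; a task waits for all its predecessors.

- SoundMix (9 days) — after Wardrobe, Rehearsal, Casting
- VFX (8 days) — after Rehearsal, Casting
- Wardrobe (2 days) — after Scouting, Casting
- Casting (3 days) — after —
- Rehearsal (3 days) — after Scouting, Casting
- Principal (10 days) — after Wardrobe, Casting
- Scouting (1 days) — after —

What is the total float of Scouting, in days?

Casting→Wardrobe→Principal = 3+2+10 = 15 sets the makespan at 15 days.
Longest path through Scouting: 13 days (earliest finish 1, latest finish 3).
So Scouting can slip 3 − 1 = 2 days.

2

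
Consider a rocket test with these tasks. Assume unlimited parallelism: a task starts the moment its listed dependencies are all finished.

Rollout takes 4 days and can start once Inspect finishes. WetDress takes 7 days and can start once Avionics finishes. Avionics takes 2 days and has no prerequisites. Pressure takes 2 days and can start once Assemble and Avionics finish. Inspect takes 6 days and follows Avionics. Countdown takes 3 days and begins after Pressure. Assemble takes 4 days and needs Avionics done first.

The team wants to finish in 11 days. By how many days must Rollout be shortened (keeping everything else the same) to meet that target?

1

Current finish: 12 days; target: 11.
Rollout is on every critical path, so each day cut from Rollout cuts the finish by one (this holds down to a finish of 11).
Need 12 − 11 = 1 day off Rollout → Rollout becomes 3 days, finish becomes 11.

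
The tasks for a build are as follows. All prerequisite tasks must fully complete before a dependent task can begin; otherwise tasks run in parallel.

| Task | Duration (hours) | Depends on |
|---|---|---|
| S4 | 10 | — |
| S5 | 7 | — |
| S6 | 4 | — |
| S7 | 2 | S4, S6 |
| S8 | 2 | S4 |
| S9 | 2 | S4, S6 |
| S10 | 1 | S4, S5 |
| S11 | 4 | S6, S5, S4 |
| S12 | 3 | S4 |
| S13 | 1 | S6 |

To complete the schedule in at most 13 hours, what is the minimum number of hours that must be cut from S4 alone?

1

Current finish: 14 hours; target: 13.
S4 is on every critical path, so each hour cut from S4 cuts the finish by one (this holds down to a finish of 11).
Need 14 − 13 = 1 hour off S4 → S4 becomes 9 hours, finish becomes 13.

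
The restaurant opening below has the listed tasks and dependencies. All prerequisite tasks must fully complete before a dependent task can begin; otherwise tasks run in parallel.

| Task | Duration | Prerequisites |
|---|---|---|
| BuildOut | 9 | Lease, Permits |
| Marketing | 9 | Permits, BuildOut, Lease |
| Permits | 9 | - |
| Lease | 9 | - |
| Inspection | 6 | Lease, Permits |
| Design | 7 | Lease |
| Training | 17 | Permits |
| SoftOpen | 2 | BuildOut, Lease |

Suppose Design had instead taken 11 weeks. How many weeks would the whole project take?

The binding path is Lease→BuildOut→Marketing = 9+9+9 = 27; finish at 27 weeks.
Design is off the critical path — its longest chain is 16 weeks, giving 11 of slack.
No other chain overtakes it, so the finish is 27 weeks.

27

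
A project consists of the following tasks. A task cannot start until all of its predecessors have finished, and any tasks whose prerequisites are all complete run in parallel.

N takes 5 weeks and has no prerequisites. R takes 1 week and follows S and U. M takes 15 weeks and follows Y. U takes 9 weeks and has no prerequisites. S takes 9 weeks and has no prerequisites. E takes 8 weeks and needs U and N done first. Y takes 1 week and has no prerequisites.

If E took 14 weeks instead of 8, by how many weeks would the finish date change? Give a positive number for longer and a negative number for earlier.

6

Critical path before the change: U→E = 9+8 = 17 giving 17 weeks.
Since E is critical, the +6 change carries straight to that chain (now 23 weeks).
The critical path is still U→E; finish is now 23 weeks.
Change in finish: 23 − 17 = +6 weeks.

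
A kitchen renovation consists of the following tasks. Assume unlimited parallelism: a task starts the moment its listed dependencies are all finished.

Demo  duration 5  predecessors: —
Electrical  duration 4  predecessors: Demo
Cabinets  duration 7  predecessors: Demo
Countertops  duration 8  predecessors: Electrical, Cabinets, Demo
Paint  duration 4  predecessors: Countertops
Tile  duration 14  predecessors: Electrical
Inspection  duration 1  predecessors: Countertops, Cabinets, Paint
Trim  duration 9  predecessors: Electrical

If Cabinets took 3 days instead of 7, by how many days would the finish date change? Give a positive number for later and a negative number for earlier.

-2

As given, the longest chain is Demo→Cabinets→Countertops→Paint→Inspection = 5+7+8+4+1 = 25, so the finish is 25 days.
Since Cabinets is critical, the -4 change carries straight to that chain (now 21 days).
New critical path: Demo→Electrical→Tile = 5+4+14 = 23 ⇒ 23 days.
Change in finish: 23 − 25 = -2 days.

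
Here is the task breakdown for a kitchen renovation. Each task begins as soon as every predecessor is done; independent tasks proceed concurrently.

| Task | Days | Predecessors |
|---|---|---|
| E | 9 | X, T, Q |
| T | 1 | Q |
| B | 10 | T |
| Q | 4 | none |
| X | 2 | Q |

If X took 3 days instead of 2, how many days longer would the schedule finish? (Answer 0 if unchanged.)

Baseline: Q→X→E = 4+2+9 = 15 → 15 days.
X is on the critical path; changing it to 3 makes that path 16 days.
No other chain overtakes it, so the finish is 16 days.
Change in finish: 16 − 15 = +1 days.

1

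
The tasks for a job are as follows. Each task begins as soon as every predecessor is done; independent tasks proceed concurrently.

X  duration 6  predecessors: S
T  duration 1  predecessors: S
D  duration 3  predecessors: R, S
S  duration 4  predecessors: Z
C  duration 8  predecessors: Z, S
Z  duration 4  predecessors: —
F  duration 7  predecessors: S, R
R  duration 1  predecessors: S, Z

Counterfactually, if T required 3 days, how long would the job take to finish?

Actual critical path: Z→S→R→F = 4+4+1+7 = 16 ⇒ 16 days.
The longest path through T is only 9 days, so T has float 7.
The critical path is still Z→S→R→F; finish is now 16 days.

16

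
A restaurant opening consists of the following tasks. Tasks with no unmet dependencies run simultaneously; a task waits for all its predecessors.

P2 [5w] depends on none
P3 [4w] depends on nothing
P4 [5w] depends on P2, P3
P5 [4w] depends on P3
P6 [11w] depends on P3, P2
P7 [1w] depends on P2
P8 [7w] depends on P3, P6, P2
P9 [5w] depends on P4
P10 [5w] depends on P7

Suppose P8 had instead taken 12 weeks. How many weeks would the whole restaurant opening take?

28

Baseline: P2→P6→P8 = 5+11+7 = 23 → 23 weeks.
P8 lies on that path, so at 12 weeks the path becomes 28 weeks.
No other chain overtakes it, so the finish is 28 weeks.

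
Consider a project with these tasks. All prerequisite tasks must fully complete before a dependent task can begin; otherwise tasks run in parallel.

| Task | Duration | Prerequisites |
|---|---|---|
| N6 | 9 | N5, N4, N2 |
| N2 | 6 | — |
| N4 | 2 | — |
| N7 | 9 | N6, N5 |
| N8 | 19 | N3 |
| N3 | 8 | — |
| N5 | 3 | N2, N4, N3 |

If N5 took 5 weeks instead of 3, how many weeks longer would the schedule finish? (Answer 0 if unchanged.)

2

As given, the longest chain is N3→N5→N6→N7 = 8+3+9+9 = 29, so the finish is 29 weeks.
N5 is on the critical path; changing it to 5 makes that path 31 weeks.
No other chain overtakes it, so the finish is 31 weeks.
Change in finish: 31 − 29 = +2 weeks.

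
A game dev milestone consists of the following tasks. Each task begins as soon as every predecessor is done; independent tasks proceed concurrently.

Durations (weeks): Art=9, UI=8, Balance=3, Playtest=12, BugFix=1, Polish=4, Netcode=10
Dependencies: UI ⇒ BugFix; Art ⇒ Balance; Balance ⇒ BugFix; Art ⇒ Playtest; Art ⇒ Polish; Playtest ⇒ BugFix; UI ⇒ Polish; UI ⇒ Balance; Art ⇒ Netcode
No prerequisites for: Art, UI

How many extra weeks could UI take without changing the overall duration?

Critical path: Art→Playtest→BugFix = 9+12+1 = 22, so the finish is 22 weeks.
UI finishes as early as 8 and must finish by 18.
Float = 22 − 12 = 10.

10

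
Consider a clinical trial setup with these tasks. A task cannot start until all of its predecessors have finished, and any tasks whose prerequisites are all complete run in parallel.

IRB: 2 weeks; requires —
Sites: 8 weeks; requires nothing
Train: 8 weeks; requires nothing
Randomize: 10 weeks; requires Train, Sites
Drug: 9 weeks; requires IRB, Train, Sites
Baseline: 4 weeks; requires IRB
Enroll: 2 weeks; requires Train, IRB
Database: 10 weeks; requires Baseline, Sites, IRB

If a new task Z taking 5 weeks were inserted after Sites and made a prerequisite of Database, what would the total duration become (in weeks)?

23

Originally the clinical trial setup takes 18 weeks.
With Z inserted, Database now waits for max(Baseline, Sites, IRB, Z).
New critical path: Sites→Z→Database = 8+5+10 = 23 ⇒ 23 weeks.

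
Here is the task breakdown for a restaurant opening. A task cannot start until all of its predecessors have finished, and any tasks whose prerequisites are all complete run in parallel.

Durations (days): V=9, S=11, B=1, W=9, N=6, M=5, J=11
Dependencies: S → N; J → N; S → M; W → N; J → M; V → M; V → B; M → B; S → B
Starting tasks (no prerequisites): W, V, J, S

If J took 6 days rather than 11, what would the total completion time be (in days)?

The binding path is J→N = 11+6 = 17; finish at 17 days.
Since J is critical, the -5 change carries straight to that chain (now 12 days).
New critical path: S→N = 11+6 = 17 ⇒ 17 days.

17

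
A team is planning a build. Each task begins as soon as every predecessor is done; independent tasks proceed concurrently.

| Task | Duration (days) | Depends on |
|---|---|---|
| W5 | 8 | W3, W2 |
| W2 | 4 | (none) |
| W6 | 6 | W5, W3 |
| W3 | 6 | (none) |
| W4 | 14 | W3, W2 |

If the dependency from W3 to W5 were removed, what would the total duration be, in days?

20

Before: longest chain W3→W4 = 6+14 = 20, finish 20.
Without W3→W5, W5's earliest start moves from 6 to 4.
After: W3→W4 = 6+14 = 20 → 20 days.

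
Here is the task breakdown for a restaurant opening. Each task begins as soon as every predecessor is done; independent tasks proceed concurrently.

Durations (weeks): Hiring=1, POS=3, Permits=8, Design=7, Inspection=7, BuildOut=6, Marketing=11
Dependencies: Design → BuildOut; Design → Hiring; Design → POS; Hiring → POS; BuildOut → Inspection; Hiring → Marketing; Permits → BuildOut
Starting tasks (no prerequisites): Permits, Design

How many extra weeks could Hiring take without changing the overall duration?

2

Permits→BuildOut→Inspection = 8+6+7 = 21 sets the makespan at 21 weeks.
The longest chain containing Hiring totals 19 weeks.
Float = 21 − 19 = 2.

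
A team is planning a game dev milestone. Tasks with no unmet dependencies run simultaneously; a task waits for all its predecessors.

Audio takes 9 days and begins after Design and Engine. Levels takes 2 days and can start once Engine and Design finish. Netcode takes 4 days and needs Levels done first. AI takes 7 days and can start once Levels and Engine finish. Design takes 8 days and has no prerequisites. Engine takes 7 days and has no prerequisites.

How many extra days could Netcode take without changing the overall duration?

Design→Levels→AI = 8+2+7 = 17 sets the makespan at 17 days.
Netcode finishes as early as 14 and must finish by 17.
So Netcode can slip 17 − 14 = 3 days.

3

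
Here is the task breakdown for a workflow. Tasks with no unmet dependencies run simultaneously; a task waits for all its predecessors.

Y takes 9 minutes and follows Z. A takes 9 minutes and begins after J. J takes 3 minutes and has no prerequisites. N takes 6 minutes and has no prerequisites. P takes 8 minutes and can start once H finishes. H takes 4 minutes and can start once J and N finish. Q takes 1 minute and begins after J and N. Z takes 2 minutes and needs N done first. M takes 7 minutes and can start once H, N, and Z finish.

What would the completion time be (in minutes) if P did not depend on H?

17

With the dependency in place, N→H→P = 6+4+8 = 18 sets the finish at 18 minutes.
Without H→P, P's earliest start moves from 10 to 0.
New critical path: N→Z→Y = 6+2+9 = 17 ⇒ 17 minutes.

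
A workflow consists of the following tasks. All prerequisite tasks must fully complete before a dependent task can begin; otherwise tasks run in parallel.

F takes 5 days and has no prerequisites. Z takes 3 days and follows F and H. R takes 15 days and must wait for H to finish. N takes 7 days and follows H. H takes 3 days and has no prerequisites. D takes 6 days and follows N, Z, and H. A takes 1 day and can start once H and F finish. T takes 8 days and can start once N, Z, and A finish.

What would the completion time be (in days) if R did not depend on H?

Before: longest chain H→N→T = 3+7+8 = 18, finish 18.
Without H→R, R's earliest start moves from 3 to 0.
After: H→N→T = 3+7+8 = 18 → 18 days.

18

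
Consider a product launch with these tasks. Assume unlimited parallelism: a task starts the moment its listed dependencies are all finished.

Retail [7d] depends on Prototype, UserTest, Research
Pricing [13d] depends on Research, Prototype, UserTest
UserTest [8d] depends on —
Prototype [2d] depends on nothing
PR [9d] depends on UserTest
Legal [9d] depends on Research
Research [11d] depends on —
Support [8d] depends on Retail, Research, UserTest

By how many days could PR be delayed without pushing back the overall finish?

The longest chain is Research→Retail→Support = 11+7+8 = 26; overall finish 26 days.
Longest path through PR: 17 days (earliest finish 17, latest finish 26).
Float = 26 − 17 = 9.

9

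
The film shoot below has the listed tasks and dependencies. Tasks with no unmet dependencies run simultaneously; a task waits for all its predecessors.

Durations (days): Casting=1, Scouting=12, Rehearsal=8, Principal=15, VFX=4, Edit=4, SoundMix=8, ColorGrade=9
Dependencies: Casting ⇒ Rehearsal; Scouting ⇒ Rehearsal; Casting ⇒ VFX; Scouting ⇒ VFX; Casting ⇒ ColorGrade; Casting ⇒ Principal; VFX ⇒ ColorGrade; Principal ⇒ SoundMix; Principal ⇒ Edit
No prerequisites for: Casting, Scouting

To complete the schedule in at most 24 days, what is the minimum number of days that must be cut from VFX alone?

Current finish: 25 days; target: 24.
VFX is on every critical path, so each day cut from VFX cuts the finish by one (this holds down to a finish of 24).
Need 25 − 24 = 1 day off VFX → VFX becomes 3 days, finish becomes 24.

1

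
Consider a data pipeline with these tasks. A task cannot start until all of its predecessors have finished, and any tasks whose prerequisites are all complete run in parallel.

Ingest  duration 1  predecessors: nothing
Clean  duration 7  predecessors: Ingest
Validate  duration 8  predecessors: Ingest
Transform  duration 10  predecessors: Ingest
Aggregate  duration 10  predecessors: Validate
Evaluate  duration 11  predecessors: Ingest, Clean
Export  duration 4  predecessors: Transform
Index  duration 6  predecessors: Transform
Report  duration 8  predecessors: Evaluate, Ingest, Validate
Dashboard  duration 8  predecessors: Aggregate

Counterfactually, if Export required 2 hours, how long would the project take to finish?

27

Baseline: Ingest→Clean→Evaluate→Report = 1+7+11+8 = 27 → 27 hours.
Export is off the critical path — its longest chain is 15 hours, giving 12 of slack.
That remains the longest chain; total 27 hours.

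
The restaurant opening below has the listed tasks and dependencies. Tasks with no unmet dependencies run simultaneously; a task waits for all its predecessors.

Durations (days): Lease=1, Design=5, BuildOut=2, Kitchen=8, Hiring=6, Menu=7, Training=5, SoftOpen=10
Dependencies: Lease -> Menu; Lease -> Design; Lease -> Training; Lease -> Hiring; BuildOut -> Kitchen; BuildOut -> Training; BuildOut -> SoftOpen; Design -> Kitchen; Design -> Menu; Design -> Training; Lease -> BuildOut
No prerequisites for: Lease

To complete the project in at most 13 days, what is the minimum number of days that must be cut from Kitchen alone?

Current finish: 14 days; target: 13.
Kitchen is on every critical path, so each day cut from Kitchen cuts the finish by one (this holds down to a finish of 13).
Need 14 − 13 = 1 day off Kitchen → Kitchen becomes 7 days, finish becomes 13.

1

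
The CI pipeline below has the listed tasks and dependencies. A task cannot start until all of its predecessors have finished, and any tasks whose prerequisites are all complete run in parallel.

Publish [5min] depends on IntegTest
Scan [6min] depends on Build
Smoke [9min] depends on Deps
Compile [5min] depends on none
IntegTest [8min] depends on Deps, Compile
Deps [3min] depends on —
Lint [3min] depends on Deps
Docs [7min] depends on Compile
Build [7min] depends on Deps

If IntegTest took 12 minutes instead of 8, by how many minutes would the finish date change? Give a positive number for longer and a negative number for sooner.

The binding path is Compile→IntegTest→Publish = 5+8+5 = 18; finish at 18 minutes.
IntegTest lies on that path, so at 12 minutes the path becomes 22 minutes.
The critical path is still Compile→IntegTest→Publish; finish is now 22 minutes.
Change in finish: 22 − 18 = +4 minutes.

4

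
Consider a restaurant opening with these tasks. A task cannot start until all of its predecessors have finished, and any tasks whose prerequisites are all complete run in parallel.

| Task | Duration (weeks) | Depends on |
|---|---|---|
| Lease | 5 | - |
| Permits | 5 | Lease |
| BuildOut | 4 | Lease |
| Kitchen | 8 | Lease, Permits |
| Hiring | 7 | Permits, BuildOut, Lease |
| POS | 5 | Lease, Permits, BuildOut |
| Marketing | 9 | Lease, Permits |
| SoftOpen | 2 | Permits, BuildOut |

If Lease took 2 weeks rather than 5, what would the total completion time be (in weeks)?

Baseline: Lease→Permits→Marketing = 5+5+9 = 19 → 19 weeks.
Lease lies on that path, so at 2 weeks the path becomes 16 weeks.
The critical path is still Lease→Permits→Marketing; finish is now 16 weeks.

16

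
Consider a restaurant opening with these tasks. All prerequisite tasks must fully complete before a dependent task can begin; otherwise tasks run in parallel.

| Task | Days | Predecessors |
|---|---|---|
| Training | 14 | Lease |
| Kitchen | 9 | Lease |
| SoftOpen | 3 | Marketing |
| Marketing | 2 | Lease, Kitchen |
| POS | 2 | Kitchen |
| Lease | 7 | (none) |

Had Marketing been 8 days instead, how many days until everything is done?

Actual critical path: Lease→Kitchen→Marketing→SoftOpen = 7+9+2+3 = 21 ⇒ 21 days.
Marketing lies on that path, so at 8 days the path becomes 27 days.
No other chain overtakes it, so the finish is 27 days.

27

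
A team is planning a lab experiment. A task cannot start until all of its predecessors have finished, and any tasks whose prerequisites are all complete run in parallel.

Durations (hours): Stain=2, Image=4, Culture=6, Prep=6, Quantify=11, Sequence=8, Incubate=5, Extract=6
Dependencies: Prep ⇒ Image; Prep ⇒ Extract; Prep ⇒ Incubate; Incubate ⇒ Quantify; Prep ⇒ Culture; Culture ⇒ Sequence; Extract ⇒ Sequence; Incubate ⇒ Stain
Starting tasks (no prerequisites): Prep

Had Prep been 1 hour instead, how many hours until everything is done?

17

Baseline: Prep→Incubate→Quantify = 6+5+11 = 22 → 22 hours.
Since Prep is critical, the -5 change carries straight to that chain (now 17 hours).
That remains the longest chain; total 17 hours.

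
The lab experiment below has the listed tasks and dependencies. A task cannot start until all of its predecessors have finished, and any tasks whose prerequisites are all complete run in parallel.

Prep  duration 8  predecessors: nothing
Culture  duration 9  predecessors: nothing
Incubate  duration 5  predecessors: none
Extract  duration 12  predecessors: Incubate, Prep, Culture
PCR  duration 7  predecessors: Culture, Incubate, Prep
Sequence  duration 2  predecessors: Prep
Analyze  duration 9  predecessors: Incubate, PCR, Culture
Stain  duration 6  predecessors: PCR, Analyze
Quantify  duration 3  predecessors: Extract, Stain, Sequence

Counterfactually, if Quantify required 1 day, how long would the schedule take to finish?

32

As given, the longest chain is Culture→PCR→Analyze→Stain→Quantify = 9+7+9+6+3 = 34, so the finish is 34 days.
Since Quantify is critical, the -2 change carries straight to that chain (now 32 days).
That remains the longest chain; total 32 days.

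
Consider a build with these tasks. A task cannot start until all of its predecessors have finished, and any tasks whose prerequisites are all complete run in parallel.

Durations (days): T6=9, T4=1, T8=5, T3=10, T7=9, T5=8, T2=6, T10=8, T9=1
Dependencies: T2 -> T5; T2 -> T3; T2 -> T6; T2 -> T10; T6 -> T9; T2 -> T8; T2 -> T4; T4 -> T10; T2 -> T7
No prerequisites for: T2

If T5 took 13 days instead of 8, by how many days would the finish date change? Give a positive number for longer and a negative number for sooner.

3

Actual critical path: T2→T3 = 6+10 = 16 ⇒ 16 days.
T5 is off the critical path — its longest chain is 14 days, giving 2 of slack.
New critical path: T2→T5 = 6+13 = 19 ⇒ 19 days.
Change in finish: 19 − 16 = +3 days.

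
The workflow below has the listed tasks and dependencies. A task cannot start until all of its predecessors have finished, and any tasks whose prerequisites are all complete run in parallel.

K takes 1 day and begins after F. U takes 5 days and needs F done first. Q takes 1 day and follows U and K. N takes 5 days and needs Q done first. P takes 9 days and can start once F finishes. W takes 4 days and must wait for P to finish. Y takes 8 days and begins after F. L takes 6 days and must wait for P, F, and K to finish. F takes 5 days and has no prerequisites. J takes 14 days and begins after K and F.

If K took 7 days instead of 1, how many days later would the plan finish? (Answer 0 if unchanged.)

6

The binding path is F→K→J = 5+1+14 = 20; finish at 20 days.
K is on the critical path; changing it to 7 makes that path 26 days.
The critical path is still F→K→J; finish is now 26 days.
Change in finish: 26 − 20 = +6 days.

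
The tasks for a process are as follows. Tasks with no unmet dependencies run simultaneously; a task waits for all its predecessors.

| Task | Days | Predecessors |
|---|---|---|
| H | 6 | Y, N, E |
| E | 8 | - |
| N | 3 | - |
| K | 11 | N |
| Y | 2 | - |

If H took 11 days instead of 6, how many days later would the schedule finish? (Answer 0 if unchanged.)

5

The binding path is E→H = 8+6 = 14; finish at 14 days.
Since H is critical, the +5 change carries straight to that chain (now 19 days).
No other chain overtakes it, so the finish is 19 days.
Change in finish: 19 − 14 = +5 days.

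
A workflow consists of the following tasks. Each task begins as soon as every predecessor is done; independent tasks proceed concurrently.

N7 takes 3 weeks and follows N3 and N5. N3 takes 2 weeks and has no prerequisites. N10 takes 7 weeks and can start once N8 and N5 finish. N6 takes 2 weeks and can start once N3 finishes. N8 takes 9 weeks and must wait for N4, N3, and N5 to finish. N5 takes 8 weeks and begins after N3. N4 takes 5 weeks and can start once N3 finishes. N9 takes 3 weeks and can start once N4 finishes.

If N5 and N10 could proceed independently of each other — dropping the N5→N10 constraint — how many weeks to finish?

Original critical path: N3→N5→N8→N10 = 2+8+9+7 = 26 ⇒ 26 weeks.
Dropping N5→N10 doesn't change N10's earliest start (19); another predecessor still binds.
New critical path: N3→N5→N8→N10 = 2+8+9+7 = 26 ⇒ 26 weeks.

26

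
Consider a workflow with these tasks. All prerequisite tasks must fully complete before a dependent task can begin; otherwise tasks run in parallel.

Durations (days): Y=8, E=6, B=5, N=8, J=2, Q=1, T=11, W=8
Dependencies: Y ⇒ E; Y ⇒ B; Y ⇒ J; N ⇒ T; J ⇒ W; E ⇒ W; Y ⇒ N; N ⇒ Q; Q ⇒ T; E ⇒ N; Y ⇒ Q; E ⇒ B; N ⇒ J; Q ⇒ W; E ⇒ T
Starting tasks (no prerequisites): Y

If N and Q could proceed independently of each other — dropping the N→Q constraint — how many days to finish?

Original critical path: Y→E→N→Q→T = 8+6+8+1+11 = 34 ⇒ 34 days.
Without N→Q, Q's earliest start moves from 22 to 8.
New critical path: Y→E→N→T = 8+6+8+11 = 33 ⇒ 33 days.

33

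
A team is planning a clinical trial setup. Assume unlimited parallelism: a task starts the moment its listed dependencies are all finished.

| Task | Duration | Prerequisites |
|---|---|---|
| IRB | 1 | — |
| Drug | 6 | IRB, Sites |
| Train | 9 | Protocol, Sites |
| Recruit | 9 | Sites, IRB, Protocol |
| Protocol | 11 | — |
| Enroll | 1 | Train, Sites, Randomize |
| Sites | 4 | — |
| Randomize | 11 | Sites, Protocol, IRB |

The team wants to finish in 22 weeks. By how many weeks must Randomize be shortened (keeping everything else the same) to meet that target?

1

Current finish: 23 weeks; target: 22.
Randomize is on every critical path, so each week cut from Randomize cuts the finish by one (this holds down to a finish of 21).
Need 23 − 22 = 1 week off Randomize → Randomize becomes 10 weeks, finish becomes 22.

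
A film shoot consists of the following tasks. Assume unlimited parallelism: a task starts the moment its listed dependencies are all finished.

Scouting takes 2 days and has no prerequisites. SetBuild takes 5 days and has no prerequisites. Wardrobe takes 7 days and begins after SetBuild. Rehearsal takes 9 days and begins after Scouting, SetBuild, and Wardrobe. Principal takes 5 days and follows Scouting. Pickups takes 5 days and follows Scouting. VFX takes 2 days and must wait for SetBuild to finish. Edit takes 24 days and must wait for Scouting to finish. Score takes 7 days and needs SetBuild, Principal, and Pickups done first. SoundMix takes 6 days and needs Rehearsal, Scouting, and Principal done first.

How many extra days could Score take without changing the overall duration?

13

SetBuild→Wardrobe→Rehearsal→SoundMix = 5+7+9+6 = 27 sets the makespan at 27 days.
Longest path through Score: 14 days (earliest finish 14, latest finish 27).
Slack of Score = 20 − 7 = 13 days.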